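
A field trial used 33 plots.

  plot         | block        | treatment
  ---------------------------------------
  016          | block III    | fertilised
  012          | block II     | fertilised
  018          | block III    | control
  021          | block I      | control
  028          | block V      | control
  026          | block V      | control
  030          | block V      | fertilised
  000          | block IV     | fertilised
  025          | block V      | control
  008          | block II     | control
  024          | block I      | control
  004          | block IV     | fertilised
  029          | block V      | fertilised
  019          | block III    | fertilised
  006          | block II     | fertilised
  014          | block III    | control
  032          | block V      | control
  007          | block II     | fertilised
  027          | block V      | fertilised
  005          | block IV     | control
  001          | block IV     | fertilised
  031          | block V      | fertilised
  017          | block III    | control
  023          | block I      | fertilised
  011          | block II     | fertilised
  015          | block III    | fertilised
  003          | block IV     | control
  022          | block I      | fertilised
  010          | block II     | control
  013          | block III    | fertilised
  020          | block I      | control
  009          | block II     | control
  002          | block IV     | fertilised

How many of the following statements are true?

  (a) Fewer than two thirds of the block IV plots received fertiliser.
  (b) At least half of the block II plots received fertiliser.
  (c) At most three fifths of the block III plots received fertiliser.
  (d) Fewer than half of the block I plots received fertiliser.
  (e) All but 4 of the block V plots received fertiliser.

4

(a) block IV: |A| = 6, |A ∩ B| = 4; needs |A ∩ B| / |A| < 2/3 — false.
(b) block II: |A| = 7, |A ∩ B| = 4; needs |A ∩ B| ≥ |A ∖ B| — true.
(c) block III: |A| = 7, |A ∩ B| = 4; needs |A ∩ B| / |A| ≤ 3/5 — true.
(d) block I: |A| = 5, |A ∩ B| = 2; needs |A ∩ B| < |A ∖ B| — true.
(e) block V: |A| = 8, |A ∩ B| = 4; needs |A ∖ B| = 4 — true.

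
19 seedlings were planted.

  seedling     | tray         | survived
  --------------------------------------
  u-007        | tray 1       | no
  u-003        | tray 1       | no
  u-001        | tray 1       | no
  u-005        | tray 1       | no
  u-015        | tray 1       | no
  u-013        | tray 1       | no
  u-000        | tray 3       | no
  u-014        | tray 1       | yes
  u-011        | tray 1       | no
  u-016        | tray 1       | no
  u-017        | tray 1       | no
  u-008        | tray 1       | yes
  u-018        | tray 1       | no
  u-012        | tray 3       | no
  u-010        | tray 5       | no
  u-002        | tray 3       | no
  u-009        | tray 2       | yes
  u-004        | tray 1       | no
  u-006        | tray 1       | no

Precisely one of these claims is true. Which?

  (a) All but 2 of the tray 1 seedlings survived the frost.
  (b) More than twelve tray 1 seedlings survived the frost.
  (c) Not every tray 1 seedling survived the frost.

|A| = 14, |A ∩ B| = 2, |A ∖ B| = 12.
(a) requires |A ∖ B| = 2: false.
(b) requires |A ∩ B| > 12: false.
(c) requires A ⊄ B (|A ∖ B| ≥ 1): true.

(c)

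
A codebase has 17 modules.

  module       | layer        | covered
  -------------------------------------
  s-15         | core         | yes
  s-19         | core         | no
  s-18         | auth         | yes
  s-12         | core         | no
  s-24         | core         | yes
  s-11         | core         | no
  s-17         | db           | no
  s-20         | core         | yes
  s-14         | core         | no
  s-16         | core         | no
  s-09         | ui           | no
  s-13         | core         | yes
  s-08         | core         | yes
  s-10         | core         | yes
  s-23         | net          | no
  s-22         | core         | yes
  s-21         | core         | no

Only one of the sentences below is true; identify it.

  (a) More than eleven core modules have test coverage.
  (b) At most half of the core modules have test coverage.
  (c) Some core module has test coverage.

|A| = 13, |A ∩ B| = 7, |A ∖ B| = 6.
(a) requires |A ∩ B| > 11: false.
(b) requires |A ∩ B| ≤ |A ∖ B|: false.
(c) requires A ∩ B ≠ ∅ (|A ∩ B| ≥ 1): true.

(c)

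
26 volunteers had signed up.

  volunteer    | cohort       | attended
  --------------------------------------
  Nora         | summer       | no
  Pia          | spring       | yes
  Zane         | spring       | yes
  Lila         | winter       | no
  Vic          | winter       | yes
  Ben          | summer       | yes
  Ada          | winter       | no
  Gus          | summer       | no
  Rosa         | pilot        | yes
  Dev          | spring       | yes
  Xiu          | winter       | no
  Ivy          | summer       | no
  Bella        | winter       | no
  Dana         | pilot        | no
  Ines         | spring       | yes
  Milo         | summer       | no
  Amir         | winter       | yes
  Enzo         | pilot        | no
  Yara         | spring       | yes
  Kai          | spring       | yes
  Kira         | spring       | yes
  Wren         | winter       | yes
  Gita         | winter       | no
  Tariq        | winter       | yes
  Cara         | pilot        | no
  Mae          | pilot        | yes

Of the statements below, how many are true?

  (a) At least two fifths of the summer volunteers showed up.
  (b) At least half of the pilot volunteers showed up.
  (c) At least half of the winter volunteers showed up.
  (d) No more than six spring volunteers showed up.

0

(a) summer: |A| = 5, |A ∩ B| = 1; needs |A ∩ B| / |A| ≥ 2/5 — false.
(b) pilot: |A| = 5, |A ∩ B| = 2; needs |A ∩ B| ≥ |A ∖ B| — false.
(c) winter: |A| = 9, |A ∩ B| = 4; needs |A ∩ B| ≥ |A ∖ B| — false.
(d) spring: |A| = 7, |A ∩ B| = 7; needs |A ∩ B| ≤ 6 — false.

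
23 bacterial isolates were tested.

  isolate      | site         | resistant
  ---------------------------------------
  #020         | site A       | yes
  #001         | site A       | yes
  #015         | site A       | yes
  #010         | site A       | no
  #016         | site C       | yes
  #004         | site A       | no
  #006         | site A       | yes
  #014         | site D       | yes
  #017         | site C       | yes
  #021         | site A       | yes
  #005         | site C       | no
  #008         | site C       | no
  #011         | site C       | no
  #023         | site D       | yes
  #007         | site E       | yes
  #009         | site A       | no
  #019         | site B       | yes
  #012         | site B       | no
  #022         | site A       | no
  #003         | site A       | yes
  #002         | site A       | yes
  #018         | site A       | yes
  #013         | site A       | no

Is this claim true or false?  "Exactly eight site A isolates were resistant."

True

'Exactly eight site A isolates were resistant' holds iff |A ∩ B| = 8.
A (the restrictor) = {#020, #001, #015, #010, #004, #006, #021, #009, #022, #003, #002, #018, #013}, |A| = 13.
A ∩ B = {#020, #001, #015, #006, #021, #003, #002, #018}, so |A ∩ B| = 8.
|A ∩ B| = 8, so the statement is true.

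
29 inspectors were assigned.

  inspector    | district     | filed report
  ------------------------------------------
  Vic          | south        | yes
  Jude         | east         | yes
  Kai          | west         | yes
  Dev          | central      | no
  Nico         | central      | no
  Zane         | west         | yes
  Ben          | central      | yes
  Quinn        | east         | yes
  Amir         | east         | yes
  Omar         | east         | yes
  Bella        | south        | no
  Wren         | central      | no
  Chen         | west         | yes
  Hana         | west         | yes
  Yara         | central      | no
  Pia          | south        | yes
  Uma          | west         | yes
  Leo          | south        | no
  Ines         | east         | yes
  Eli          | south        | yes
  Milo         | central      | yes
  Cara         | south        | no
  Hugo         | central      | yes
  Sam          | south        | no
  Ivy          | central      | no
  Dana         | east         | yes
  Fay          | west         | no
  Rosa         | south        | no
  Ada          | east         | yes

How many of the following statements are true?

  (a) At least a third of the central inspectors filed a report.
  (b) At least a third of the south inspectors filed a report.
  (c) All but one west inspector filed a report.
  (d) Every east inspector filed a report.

4

(a) central: |A| = 8, |A ∩ B| = 3; needs |A ∩ B| / |A| ≥ 1/3 — true.
(b) south: |A| = 8, |A ∩ B| = 3; needs |A ∩ B| / |A| ≥ 1/3 — true.
(c) west: |A| = 6, |A ∩ B| = 5; needs |A ∖ B| = 1 — true.
(d) east: |A| = 7, |A ∩ B| = 7; needs A ⊆ B, i.e. every element of A is in B (|A ∖ B| = 0) — true.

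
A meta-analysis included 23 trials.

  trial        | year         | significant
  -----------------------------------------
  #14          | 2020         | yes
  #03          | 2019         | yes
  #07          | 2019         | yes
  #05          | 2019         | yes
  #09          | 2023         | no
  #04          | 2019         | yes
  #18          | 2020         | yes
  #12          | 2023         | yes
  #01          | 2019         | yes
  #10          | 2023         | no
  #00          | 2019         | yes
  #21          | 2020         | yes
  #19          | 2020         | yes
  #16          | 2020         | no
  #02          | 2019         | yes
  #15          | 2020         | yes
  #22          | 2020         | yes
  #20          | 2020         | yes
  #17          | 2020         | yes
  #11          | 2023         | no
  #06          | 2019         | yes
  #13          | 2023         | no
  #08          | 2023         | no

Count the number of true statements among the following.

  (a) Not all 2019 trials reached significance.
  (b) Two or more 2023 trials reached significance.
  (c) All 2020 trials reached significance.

0

(a) 2019: |A| = 8, |A ∩ B| = 8; needs A ⊄ B (|A ∖ B| ≥ 1) — false.
(b) 2023: |A| = 6, |A ∩ B| = 1; needs |A ∩ B| ≥ 2 — false.
(c) 2020: |A| = 9, |A ∩ B| = 8; needs A ⊆ B, i.e. every element of A is in B (|A ∖ B| = 0) — false.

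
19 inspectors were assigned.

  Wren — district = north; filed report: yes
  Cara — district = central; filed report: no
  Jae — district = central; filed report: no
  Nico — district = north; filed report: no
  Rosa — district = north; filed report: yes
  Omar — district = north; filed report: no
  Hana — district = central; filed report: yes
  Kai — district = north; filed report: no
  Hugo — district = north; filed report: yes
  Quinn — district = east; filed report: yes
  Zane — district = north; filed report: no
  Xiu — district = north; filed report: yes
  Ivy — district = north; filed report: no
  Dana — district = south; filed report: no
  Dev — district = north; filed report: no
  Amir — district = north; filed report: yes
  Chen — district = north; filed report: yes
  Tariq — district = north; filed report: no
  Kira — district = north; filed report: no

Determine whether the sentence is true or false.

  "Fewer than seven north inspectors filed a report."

The determiner here denotes the relation: |A ∩ B| < 7.
A (the restrictor) = {Wren, Nico, Rosa, Omar, Kai, Hugo, Zane, Xiu, Ivy, Dev, Amir, Chen, Tariq, Kira}, |A| = 14.
A ∩ B = {Wren, Rosa, Hugo, Xiu, Amir, Chen}, so |A ∩ B| = 6.
|A ∩ B| = 6, so the statement is true.

True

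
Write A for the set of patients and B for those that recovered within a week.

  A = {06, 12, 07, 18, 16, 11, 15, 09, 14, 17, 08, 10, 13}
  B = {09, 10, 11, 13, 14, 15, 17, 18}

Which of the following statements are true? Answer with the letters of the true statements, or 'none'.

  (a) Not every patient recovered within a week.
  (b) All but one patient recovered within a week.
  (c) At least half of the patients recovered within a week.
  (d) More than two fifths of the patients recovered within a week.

|A| = 13, |A ∩ B| = 8, |A ∖ B| = 5.
(a) A ⊄ B (|A ∖ B| ≥ 1): holds.
(b) |A ∖ B| = 1: fails.
(c) |A ∩ B| ≥ |A ∖ B|: holds.
(d) |A ∩ B| / |A| > 2/5: holds.

(a), (c), (d)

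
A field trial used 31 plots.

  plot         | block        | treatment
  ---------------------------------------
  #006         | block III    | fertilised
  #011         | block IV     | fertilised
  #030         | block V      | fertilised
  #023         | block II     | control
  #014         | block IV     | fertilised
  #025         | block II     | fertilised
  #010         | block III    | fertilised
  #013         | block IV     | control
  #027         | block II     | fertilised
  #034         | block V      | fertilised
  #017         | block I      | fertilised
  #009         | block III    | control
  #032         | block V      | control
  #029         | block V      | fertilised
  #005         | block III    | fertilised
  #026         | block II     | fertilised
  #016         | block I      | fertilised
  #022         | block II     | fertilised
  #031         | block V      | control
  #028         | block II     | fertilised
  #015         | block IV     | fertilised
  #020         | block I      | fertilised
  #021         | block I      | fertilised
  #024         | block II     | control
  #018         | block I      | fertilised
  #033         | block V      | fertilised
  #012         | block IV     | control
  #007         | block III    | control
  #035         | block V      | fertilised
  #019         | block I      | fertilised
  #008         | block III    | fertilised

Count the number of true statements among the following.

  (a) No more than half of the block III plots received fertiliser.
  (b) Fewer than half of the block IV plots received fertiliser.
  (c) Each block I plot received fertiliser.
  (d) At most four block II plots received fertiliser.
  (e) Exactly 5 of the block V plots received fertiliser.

2

(a) block III: |A| = 6, |A ∩ B| = 4; needs |A ∩ B| ≤ |A ∖ B| — false.
(b) block IV: |A| = 5, |A ∩ B| = 3; needs |A ∩ B| < |A ∖ B| — false.
(c) block I: |A| = 6, |A ∩ B| = 6; needs A ⊆ B, i.e. every element of A is in B (|A ∖ B| = 0) — true.
(d) block II: |A| = 7, |A ∩ B| = 5; needs |A ∩ B| ≤ 4 — false.
(e) block V: |A| = 7, |A ∩ B| = 5; needs |A ∩ B| = 5 — true.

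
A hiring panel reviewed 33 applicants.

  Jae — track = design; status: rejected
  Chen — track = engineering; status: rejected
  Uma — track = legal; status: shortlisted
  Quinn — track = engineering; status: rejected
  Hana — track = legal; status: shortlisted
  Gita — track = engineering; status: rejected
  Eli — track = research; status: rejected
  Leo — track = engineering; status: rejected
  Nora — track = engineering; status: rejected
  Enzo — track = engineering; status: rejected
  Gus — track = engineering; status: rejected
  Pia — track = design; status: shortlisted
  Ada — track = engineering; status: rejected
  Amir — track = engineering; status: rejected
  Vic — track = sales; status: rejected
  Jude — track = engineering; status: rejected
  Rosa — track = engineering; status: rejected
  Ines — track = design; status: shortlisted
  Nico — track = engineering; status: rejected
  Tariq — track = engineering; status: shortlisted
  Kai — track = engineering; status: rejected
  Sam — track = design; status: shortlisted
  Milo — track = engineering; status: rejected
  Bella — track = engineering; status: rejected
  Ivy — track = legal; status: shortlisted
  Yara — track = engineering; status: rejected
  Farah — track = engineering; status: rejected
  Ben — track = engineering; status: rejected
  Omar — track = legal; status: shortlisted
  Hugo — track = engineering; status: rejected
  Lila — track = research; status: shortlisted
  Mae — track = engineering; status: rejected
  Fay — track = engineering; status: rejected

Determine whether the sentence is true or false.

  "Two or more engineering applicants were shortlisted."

False

The determiner here denotes the relation: |A ∩ B| ≥ 2.
|A| = 22, |A ∩ B| = 1, |A ∖ B| = 21.
|A ∩ B| = 1, so the statement is false.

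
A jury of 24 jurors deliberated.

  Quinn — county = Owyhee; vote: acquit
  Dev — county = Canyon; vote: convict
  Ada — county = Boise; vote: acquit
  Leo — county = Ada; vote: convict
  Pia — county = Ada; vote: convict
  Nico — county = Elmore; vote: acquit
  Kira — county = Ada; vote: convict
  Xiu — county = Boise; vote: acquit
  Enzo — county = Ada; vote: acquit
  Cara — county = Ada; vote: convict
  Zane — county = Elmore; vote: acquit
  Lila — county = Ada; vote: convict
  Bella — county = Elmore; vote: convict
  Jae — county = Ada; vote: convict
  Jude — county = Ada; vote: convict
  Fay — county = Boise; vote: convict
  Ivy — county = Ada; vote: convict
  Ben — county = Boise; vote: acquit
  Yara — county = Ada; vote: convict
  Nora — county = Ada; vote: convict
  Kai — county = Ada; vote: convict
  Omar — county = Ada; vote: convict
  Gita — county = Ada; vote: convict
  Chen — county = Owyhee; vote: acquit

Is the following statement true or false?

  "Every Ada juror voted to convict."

False

The determiner here denotes the relation: A ⊆ B, i.e. every element of A is in B (|A ∖ B| = 0).
A (the restrictor) = {Leo, Pia, Kira, Enzo, Cara, Lila, Jae, Jude, Ivy, Yara, Nora, Kai, Omar, Gita}, |A| = 14.
A ∖ B = {Enzo}, so |A ∖ B| = 1.
So the statement is false.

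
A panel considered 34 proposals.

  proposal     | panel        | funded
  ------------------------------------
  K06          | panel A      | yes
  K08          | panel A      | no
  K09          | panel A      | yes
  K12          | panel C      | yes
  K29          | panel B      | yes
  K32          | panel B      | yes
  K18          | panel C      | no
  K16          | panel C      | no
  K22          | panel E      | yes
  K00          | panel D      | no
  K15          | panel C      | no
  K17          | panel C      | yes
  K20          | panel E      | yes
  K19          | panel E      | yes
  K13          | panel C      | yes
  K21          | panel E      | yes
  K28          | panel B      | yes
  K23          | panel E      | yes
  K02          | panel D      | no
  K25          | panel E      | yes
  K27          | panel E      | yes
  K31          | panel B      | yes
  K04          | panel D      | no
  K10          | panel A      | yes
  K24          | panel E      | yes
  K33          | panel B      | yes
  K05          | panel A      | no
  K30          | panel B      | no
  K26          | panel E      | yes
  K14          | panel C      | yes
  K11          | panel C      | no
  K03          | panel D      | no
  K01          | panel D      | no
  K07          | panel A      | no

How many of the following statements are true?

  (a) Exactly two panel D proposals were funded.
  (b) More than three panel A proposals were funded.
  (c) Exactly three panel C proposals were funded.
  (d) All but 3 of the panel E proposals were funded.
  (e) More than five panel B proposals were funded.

0

(a) panel D: |A| = 5, |A ∩ B| = 0; needs |A ∩ B| = 2 — false.
(b) panel A: |A| = 6, |A ∩ B| = 3; needs |A ∩ B| > 3 — false.
(c) panel C: |A| = 8, |A ∩ B| = 4; needs |A ∩ B| = 3 — false.
(d) panel E: |A| = 9, |A ∩ B| = 9; needs |A ∖ B| = 3 — false.
(e) panel B: |A| = 6, |A ∩ B| = 5; needs |A ∩ B| > 5 — false.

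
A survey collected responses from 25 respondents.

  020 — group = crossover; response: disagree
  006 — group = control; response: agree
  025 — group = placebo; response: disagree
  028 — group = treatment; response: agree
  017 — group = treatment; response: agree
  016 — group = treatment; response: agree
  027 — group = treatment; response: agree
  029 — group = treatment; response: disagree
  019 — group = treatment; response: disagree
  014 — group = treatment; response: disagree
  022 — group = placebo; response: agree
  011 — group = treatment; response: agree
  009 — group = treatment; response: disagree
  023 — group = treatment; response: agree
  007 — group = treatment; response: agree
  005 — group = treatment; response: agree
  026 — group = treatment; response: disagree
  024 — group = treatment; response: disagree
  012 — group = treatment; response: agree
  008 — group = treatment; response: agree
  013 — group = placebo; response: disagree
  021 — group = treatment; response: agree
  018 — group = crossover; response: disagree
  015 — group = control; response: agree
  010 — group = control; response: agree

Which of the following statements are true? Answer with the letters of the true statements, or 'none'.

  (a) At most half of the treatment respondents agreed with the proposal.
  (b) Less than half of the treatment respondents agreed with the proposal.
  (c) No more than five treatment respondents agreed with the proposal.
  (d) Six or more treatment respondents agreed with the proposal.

|A| = 17, |A ∩ B| = 11, |A ∖ B| = 6.
(a) |A ∩ B| ≤ |A ∖ B|: fails.
(b) |A ∩ B| < |A ∖ B|: fails.
(c) |A ∩ B| ≤ 5: fails.
(d) |A ∩ B| ≥ 6: holds.

(d)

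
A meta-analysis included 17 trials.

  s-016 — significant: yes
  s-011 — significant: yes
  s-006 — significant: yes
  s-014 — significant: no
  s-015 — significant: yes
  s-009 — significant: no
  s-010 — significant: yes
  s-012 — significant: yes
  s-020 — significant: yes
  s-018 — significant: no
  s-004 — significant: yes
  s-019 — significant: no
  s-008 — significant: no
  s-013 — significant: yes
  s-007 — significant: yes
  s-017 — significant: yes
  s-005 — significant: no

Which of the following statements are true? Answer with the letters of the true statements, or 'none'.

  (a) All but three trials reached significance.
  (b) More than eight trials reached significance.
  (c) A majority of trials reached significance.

(b), (c)

|A| = 17, |A ∩ B| = 11, |A ∖ B| = 6.
(a) |A ∖ B| = 3: fails.
(b) |A ∩ B| > 8: holds.
(c) |A ∩ B| > |A ∖ B|: holds.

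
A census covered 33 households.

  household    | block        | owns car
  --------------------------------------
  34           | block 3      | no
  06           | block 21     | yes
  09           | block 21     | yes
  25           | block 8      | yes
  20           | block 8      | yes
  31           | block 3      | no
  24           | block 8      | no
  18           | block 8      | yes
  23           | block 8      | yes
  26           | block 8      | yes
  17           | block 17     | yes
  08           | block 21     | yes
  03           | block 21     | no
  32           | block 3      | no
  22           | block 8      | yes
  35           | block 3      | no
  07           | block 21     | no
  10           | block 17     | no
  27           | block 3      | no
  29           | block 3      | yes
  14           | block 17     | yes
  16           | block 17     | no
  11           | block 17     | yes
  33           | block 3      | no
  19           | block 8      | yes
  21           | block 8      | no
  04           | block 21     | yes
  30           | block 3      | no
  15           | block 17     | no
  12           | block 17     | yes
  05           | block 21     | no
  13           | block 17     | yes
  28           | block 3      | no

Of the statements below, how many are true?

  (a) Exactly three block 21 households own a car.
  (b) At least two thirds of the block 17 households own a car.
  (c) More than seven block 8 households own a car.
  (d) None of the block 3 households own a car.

0

(a) block 21: |A| = 7, |A ∩ B| = 4; needs |A ∩ B| = 3 — false.
(b) block 17: |A| = 8, |A ∩ B| = 5; needs |A ∩ B| / |A| ≥ 2/3 — false.
(c) block 8: |A| = 9, |A ∩ B| = 7; needs |A ∩ B| > 7 — false.
(d) block 3: |A| = 9, |A ∩ B| = 1; needs A ∩ B = ∅ (|A ∩ B| = 0) — false.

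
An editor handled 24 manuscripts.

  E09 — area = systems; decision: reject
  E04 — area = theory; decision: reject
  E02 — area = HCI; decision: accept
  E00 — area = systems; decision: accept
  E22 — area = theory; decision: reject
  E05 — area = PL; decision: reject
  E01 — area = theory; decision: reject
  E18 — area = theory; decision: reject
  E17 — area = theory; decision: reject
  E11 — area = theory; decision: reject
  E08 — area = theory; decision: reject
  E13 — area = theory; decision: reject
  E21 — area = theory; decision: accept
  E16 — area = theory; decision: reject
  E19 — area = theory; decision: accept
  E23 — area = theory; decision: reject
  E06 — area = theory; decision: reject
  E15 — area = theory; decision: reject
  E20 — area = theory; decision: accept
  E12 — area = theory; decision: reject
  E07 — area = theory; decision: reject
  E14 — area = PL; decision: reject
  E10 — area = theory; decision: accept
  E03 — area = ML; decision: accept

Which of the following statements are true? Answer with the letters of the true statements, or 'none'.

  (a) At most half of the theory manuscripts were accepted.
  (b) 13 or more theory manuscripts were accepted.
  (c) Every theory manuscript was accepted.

|A| = 18, |A ∩ B| = 4, |A ∖ B| = 14.
(a) |A ∩ B| ≤ |A ∖ B|: holds.
(b) |A ∩ B| ≥ 13: fails.
(c) A ⊆ B, i.e. every element of A is in B (|A ∖ B| = 0): fails.

(a)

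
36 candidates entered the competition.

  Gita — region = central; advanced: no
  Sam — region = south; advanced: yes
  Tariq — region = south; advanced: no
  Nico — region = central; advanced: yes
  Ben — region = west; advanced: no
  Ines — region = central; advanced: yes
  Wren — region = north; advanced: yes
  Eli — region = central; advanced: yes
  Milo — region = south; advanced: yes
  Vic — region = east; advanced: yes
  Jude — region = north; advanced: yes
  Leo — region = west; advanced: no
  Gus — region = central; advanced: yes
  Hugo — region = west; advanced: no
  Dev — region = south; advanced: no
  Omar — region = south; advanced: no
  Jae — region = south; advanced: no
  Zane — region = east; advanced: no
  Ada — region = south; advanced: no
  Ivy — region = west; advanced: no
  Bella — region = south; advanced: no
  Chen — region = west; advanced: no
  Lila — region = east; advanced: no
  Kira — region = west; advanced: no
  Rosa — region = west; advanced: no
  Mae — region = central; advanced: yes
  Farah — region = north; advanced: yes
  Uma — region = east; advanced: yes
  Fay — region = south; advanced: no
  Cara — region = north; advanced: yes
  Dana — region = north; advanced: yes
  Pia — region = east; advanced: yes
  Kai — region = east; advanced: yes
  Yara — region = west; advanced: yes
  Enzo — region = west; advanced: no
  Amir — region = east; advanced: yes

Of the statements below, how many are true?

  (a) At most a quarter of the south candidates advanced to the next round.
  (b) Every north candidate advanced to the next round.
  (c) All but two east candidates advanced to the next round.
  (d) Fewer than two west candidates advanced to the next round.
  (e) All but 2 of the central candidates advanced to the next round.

4

(a) south: |A| = 9, |A ∩ B| = 2; needs |A ∩ B| / |A| ≤ 1/4 — true.
(b) north: |A| = 5, |A ∩ B| = 5; needs A ⊆ B, i.e. every element of A is in B (|A ∖ B| = 0) — true.
(c) east: |A| = 7, |A ∩ B| = 5; needs |A ∖ B| = 2 — true.
(d) west: |A| = 9, |A ∩ B| = 1; needs |A ∩ B| < 2 — true.
(e) central: |A| = 6, |A ∩ B| = 5; needs |A ∖ B| = 2 — false.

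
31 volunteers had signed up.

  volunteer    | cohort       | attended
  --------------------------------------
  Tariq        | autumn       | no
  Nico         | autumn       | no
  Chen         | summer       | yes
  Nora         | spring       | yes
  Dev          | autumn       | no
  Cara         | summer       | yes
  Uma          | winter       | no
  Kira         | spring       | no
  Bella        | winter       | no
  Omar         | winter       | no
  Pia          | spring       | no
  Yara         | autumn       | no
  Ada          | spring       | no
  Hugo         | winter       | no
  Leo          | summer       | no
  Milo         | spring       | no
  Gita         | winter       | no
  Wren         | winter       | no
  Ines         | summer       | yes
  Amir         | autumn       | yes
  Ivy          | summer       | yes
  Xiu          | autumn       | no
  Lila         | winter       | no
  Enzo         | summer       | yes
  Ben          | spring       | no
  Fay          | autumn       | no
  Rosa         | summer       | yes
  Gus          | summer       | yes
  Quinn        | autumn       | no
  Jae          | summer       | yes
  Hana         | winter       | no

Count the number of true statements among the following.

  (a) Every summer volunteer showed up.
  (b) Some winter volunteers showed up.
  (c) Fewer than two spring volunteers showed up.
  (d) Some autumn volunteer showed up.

2

(a) summer: |A| = 9, |A ∩ B| = 8; needs A ⊆ B, i.e. every element of A is in B (|A ∖ B| = 0) — false.
(b) winter: |A| = 8, |A ∩ B| = 0; needs A ∩ B ≠ ∅ (|A ∩ B| ≥ 1) — false.
(c) spring: |A| = 6, |A ∩ B| = 1; needs |A ∩ B| < 2 — true.
(d) autumn: |A| = 8, |A ∩ B| = 1; needs A ∩ B ≠ ∅ (|A ∩ B| ≥ 1) — true.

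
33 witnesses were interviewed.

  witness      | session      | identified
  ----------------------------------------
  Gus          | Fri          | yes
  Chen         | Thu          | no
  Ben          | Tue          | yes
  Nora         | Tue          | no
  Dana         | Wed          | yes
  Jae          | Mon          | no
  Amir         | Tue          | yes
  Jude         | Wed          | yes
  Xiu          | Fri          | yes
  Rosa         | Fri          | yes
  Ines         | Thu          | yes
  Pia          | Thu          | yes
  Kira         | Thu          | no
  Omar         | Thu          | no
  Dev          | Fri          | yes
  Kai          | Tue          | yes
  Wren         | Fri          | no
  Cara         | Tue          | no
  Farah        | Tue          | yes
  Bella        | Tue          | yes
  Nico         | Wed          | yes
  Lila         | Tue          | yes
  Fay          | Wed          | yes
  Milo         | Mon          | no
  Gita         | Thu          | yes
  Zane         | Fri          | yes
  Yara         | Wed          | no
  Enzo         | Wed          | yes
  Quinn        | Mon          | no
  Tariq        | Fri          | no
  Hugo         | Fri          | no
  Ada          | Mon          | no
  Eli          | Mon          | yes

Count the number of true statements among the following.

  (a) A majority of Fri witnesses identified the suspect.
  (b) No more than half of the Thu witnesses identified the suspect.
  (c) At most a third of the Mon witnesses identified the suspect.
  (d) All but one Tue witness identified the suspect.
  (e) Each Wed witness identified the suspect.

(a) Fri: |A| = 8, |A ∩ B| = 5; needs |A ∩ B| > |A ∖ B| — true.
(b) Thu: |A| = 6, |A ∩ B| = 3; needs |A ∩ B| ≤ |A ∖ B| — true.
(c) Mon: |A| = 5, |A ∩ B| = 1; needs |A ∩ B| / |A| ≤ 1/3 — true.
(d) Tue: |A| = 8, |A ∩ B| = 6; needs |A ∖ B| = 1 — false.
(e) Wed: |A| = 6, |A ∩ B| = 5; needs A ⊆ B, i.e. every element of A is in B (|A ∖ B| = 0) — false.

3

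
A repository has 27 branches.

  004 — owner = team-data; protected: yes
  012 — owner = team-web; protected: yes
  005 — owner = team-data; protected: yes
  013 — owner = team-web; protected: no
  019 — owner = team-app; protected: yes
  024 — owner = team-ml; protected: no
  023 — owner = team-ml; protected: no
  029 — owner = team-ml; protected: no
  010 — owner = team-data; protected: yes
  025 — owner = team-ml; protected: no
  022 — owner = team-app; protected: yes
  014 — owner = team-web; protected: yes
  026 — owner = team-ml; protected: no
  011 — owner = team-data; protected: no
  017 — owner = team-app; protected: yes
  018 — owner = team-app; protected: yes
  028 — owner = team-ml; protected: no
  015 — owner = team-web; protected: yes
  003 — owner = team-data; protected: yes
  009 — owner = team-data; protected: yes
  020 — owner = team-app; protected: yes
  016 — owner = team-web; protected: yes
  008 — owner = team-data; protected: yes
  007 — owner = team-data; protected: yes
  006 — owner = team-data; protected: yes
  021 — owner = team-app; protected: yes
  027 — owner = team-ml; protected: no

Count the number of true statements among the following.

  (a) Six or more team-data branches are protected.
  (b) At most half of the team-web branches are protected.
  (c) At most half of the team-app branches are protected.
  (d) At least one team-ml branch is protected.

(a) team-data: |A| = 9, |A ∩ B| = 8; needs |A ∩ B| ≥ 6 — true.
(b) team-web: |A| = 5, |A ∩ B| = 4; needs |A ∩ B| ≤ |A ∖ B| — false.
(c) team-app: |A| = 6, |A ∩ B| = 6; needs |A ∩ B| ≤ |A ∖ B| — false.
(d) team-ml: |A| = 7, |A ∩ B| = 0; needs A ∩ B ≠ ∅ (|A ∩ B| ≥ 1) — false.

1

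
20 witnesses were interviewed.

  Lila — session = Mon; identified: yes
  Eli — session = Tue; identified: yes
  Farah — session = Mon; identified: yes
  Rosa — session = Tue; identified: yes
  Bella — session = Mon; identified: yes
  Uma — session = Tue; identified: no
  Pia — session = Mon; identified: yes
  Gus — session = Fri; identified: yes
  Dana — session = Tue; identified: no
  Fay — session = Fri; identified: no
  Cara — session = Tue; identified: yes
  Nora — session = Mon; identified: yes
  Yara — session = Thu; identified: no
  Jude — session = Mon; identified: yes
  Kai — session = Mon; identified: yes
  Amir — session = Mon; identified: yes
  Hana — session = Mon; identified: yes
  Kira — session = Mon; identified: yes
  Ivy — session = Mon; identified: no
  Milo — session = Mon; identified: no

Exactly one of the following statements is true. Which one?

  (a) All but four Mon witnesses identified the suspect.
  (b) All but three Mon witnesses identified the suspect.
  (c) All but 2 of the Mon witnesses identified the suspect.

|A| = 12, |A ∩ B| = 10, |A ∖ B| = 2.
(a) requires |A ∖ B| = 4: false.
(b) requires |A ∖ B| = 3: false.
(c) requires |A ∖ B| = 2: true.

(c)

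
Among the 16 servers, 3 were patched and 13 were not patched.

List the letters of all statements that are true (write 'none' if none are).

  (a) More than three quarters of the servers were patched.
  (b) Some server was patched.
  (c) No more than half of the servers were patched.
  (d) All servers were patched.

|A| = 16, |A ∩ B| = 3, |A ∖ B| = 13.
(a) |A ∩ B| / |A| > 3/4: fails.
(b) A ∩ B ≠ ∅ (|A ∩ B| ≥ 1): holds.
(c) |A ∩ B| ≤ |A ∖ B|: holds.
(d) A ⊆ B, i.e. every element of A is in B (|A ∖ B| = 0): fails.

(b), (c)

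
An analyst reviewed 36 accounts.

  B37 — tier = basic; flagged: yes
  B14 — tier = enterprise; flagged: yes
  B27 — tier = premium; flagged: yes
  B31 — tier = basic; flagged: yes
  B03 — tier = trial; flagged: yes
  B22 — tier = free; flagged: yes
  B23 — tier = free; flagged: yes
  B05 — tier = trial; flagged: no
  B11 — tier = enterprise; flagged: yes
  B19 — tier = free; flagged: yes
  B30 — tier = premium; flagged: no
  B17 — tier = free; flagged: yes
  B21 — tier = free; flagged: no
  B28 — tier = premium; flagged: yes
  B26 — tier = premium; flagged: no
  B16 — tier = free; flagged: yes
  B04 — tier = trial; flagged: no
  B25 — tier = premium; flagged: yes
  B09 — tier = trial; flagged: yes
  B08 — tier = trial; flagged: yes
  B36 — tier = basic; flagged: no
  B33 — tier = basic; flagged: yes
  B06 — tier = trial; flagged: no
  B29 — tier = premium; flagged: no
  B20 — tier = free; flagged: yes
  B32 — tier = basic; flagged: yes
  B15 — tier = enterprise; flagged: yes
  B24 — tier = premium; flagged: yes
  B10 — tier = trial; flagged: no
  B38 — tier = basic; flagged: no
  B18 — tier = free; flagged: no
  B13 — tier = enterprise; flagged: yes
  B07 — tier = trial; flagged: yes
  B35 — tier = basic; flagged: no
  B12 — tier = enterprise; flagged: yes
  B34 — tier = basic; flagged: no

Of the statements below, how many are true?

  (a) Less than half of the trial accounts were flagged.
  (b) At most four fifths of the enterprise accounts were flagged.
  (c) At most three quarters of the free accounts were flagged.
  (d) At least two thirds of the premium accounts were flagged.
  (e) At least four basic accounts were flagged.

2

(a) trial: |A| = 8, |A ∩ B| = 4; needs |A ∩ B| < |A ∖ B| — false.
(b) enterprise: |A| = 5, |A ∩ B| = 5; needs |A ∩ B| / |A| ≤ 4/5 — false.
(c) free: |A| = 8, |A ∩ B| = 6; needs |A ∩ B| / |A| ≤ 3/4 — true.
(d) premium: |A| = 7, |A ∩ B| = 4; needs |A ∩ B| / |A| ≥ 2/3 — false.
(e) basic: |A| = 8, |A ∩ B| = 4; needs |A ∩ B| ≥ 4 — true.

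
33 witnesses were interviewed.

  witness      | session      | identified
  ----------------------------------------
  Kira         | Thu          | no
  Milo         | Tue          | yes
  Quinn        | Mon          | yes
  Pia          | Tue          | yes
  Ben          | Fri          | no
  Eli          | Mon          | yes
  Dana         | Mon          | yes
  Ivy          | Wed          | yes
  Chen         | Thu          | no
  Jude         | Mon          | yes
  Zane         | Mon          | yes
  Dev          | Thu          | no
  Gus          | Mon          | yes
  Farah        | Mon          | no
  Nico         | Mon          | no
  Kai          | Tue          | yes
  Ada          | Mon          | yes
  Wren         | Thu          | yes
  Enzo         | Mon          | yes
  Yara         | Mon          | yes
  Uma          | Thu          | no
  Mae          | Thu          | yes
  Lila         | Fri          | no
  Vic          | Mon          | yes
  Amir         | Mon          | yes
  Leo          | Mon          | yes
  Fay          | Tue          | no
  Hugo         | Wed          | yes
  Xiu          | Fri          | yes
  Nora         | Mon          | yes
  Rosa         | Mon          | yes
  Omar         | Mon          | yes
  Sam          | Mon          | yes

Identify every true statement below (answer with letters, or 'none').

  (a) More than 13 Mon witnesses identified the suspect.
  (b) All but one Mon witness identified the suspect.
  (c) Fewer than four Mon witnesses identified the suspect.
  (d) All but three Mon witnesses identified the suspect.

(a)

|A| = 18, |A ∩ B| = 16, |A ∖ B| = 2.
(a) |A ∩ B| > 13: holds.
(b) |A ∖ B| = 1: fails.
(c) |A ∩ B| < 4: fails.
(d) |A ∖ B| = 3: fails.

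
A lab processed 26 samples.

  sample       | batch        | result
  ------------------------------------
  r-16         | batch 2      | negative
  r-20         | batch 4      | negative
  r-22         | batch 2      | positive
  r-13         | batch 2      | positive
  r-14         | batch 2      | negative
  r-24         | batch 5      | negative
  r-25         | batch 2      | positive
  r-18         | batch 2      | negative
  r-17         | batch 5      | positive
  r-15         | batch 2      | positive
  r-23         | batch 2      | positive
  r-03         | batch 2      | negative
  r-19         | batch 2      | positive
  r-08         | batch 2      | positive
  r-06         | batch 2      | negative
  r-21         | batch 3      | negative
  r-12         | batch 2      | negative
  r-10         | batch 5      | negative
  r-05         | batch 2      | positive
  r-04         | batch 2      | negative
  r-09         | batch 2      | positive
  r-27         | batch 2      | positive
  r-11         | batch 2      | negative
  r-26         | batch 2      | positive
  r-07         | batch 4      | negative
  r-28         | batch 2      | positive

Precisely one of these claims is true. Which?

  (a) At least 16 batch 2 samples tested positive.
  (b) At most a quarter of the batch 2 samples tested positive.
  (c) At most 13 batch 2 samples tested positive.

(c)

|A| = 20, |A ∩ B| = 12, |A ∖ B| = 8.
(a) requires |A ∩ B| ≥ 16: false.
(b) requires |A ∩ B| / |A| ≤ 1/4: false.
(c) requires |A ∩ B| ≤ 13: true.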